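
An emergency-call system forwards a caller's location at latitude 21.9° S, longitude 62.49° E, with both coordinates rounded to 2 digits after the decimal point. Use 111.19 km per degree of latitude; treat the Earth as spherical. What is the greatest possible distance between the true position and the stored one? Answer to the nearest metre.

758 metres

Rounding to 2 decimal places leaves each coordinate within ±0.005° of the true value.
N–S: 0.005° × 111190 m/° = 555.95 m.
E–W at 21.9°: 0.005° × 111190 × cos 21.9° = 0.005 × 111190 × 0.9278 ≈ 515.831 m.
The two errors are perpendicular, so the maximum displacement is √(555.95² + 515.831²) ≈ 758.394 m.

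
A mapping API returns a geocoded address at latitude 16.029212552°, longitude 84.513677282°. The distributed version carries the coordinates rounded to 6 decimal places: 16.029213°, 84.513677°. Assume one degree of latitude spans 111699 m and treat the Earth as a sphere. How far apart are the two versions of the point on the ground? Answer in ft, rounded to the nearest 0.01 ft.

The latitude changed by -0.000000448° and the longitude by +0.000000282°.
North–south shift: -0.000000448 × 111699 = -0.0500412 m.
East–west at this latitude: 0.000000282° × 111699 × cos 16.0292° ≈ 0.000000282 × 107356 = 0.0302745 m.
Distance: √(0.0500412² + 0.0302745²) ≈ 0.0584864 m.
Converting: 0.0584864 m × 3.2808 ft/m ≈ 0.19188 ft.

0.19 ft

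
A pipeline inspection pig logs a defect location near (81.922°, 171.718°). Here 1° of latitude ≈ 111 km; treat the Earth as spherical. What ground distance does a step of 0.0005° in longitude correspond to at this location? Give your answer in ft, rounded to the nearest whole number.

0.0005° of longitude at 81.922° is 0.0005 × 111000 × cos 81.922° ≈ 0.0005 × 15597.8 = 7.79892 m.
In feet: 7.79892 m ÷ 0.3048 ≈ 25.587 ft.

26 ft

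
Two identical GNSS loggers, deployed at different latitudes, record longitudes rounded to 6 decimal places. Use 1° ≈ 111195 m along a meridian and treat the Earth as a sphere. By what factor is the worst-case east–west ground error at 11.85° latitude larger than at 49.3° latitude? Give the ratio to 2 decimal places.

Rounding to 6 decimal places leaves the longitude within ±5e-07° of the true value.
At 11.85°: 5e-07° × 111195 × cos 11.85° = 5e-07 × 111195 × 0.9787 ≈ 0.054413 m.
Error at 49.3° = 5e-07° × 111195 × cos 49.3° ≈ 0.055597 × 0.6521 = 0.036255 m.
The ratio reduces to cos 11.85° / cos 49.3° = 0.9787/0.6521 ≈ 1.5008.

1.50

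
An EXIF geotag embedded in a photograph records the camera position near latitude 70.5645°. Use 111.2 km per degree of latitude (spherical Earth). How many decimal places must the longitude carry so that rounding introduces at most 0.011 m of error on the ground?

7

At 70.5645° one degree of longitude covers 111200 × cos 70.5645° ≈ 111200 × 0.3327 ≈ 37001.3 m.
N decimal places → at most half a unit in the last place, 0.5 × 10⁻ᴺ° = 37001.3/2 × 10⁻ᴺ m.
Need 0.5 × 37001.3 × 10⁻ᴺ ≤ 0.011 → 10⁻ᴺ ≤ 5.946e-07, so N ≥ 6.23.
N = 6 would give 0.0185 m (too coarse); N = 7 gives 0.00185 m ≤ 0.011 m.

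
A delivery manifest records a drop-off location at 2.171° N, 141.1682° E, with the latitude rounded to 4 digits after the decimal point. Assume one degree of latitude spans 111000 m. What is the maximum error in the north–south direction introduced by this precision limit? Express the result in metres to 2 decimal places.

5.55 metres

Rounding to 4 decimal places leaves the latitude within ±5e-05° of the true value.
Along the meridian that is 5e-05° × 111000 m/° = 5.55 m.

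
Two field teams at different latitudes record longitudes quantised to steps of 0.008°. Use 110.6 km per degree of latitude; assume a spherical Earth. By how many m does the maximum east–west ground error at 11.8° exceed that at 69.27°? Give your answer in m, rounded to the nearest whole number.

276 m

With a 0.008° grid the true value lies within half a step, ±0.008°/2 = ±0.004°, of the stored one.
Error at 11.8° = 0.004° × 110600 × cos 11.8° ≈ 442.4 × 0.9789 = 433.05 m.
At 69.27°: 0.004° × 110600 × cos 69.27° = 0.004 × 110600 × 0.3540 ≈ 156.59 m.
Difference: 433.05 − 156.59 = 276.46 m.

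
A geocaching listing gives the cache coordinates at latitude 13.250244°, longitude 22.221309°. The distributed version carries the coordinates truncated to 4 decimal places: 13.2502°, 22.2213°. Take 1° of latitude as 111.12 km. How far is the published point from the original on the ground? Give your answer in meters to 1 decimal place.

5.0 meters

The latitude changed by +0.000044° and the longitude by +0.000009°.
North–south shift: 0.000044 × 111120 = 4.88928 m.
East–west at this latitude: 0.000009° × 111120 × cos 13.2502° ≈ 0.000009 × 108162 = 0.973456 m.
Distance: √(4.88928² + 0.973456²) ≈ 4.98525 m.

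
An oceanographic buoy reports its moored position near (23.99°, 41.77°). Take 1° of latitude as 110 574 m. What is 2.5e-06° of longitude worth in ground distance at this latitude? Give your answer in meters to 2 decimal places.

0.25 meters

One degree of longitude here spans 110574 × cos 23.99° = 110574 × 0.9136 ≈ 101022 m; 2.5e-06° of that is 0.252556 m.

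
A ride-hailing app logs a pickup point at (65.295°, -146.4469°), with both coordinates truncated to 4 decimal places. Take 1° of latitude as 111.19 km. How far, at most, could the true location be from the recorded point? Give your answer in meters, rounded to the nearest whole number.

12 meters

Truncating at 4 decimal places can drop up to a full unit in the last place, so each coordinate may be off by as much as 0.0001°.
N–S: 0.0001° × 111190 m/° = 11.119 m.
E–W at 65.295°: 0.0001° × 111190 × cos 65.295° = 0.0001 × 111190 × 0.4179 ≈ 4.64715 m.
Combining orthogonally: (11.119² + 4.64715²)^½ ≈ 12.0511 m.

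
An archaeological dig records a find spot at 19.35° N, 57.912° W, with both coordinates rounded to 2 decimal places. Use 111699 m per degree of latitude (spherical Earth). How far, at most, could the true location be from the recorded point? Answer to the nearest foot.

Rounding to 2 decimal places leaves each coordinate within ±0.005° of the true value.
N–S: 0.005° × 111699 m/° = 558.495 m.
E–W at 19.35°: 0.005° × 111699 × cos 19.35° = 0.005 × 111699 × 0.9435 ≈ 526.947 m.
Worst case both components are at the extreme and orthogonal: √(558.495² + 526.947²) ≈ 767.847 m.
Converting: 767.847 m × 3.2808 ft/m ≈ 2519.2 ft.

2519 feet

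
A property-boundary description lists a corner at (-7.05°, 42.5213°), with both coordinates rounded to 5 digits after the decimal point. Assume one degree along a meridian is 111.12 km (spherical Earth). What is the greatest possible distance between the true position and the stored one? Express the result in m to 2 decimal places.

0.78 m

Rounding to 5 decimal places leaves each coordinate within ±5e-06° of the true value.
North–south component: 5e-06° × 111120 = 0.5556 m.
East–west component at 7.05°: 5e-06° × 111120 × cos 7.05° ≈ 5e-06 × 110280 ≈ 0.551399 m.
The two errors are perpendicular, so the maximum displacement is √(0.5556² + 0.551399²) ≈ 0.782772 m.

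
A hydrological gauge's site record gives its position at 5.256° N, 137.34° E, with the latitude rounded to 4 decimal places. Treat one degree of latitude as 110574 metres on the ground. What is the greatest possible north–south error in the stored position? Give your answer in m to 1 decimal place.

5.5 m

Rounding to 4 decimal places leaves the latitude within ±5e-05° of the true value.
So the N–S error is at most 5e-05 × 110574 = 5.5287 m.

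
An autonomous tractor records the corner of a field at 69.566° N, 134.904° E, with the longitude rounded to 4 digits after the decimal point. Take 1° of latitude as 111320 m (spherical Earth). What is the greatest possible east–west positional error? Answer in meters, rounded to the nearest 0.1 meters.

1.9 meters

Rounding to 4 decimal places leaves the longitude within ±5e-05° of the true value.
At latitude 69.566° a degree of longitude spans 111320 m × cos 69.566° = 111320 × 0.3491 ≈ 38864.9 m.
So at most 5e-05° × 38864.9 ≈ 1.94325 m east–west.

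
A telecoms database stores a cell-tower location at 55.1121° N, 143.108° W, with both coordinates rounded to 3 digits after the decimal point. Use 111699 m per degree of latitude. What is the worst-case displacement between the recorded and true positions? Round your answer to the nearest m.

Rounding to 3 decimal places leaves each coordinate within ±0.0005° of the true value.
Latitude error → 0.0005 × 111699 = 55.8495 m along the meridian.
E–W at 55.1121°: 0.0005° × 111699 × cos 55.1121° = 0.0005 × 111699 × 0.5720 ≈ 31.9444 m.
Worst case both components are at the extreme and orthogonal: √(55.8495² + 31.9444²) ≈ 64.3398 m.

64 m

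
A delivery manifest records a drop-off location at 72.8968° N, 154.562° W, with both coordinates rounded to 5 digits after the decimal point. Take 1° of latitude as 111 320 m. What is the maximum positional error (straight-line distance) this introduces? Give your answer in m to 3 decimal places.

0.580 m

Rounding to 5 decimal places leaves each coordinate within ±5e-06° of the true value.
North–south component: 5e-06° × 111320 = 0.5566 m.
Longitude error → 5e-06 × 111320 × cos 72.8968° = 5e-06 × 111320 × 0.2941 ≈ 0.163693 m.
Combining orthogonally: (0.5566² + 0.163693²)^½ ≈ 0.580171 m.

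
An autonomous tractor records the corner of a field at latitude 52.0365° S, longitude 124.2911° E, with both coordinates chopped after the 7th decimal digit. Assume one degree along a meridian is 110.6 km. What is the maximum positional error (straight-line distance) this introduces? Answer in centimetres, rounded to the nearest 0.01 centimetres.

1.30 centimetres

Truncating at 7 decimal places can drop up to a full unit in the last place, so each coordinate may be off by as much as 1e-07°.
N–S: 1e-07° × 110600 m/° = 0.01106 m.
East–west component at 52.0365°: 1e-07° × 110600 × cos 52.0365° ≈ 1e-07 × 68036.6 ≈ 0.00680366 m.
Worst case both components are at the extreme and orthogonal: √(0.01106² + 0.00680366²) ≈ 0.0129851 m.
That is 0.0129851 m = 1.2985 cm.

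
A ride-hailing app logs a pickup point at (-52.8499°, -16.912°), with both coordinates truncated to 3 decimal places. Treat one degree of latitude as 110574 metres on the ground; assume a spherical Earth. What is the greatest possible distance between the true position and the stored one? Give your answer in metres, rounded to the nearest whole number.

Truncating at 3 decimal places can drop up to a full unit in the last place, so each coordinate may be off by as much as 0.001°.
N–S: 0.001° × 110574 m/° = 110.574 m.
Longitude error → 0.001 × 110574 × cos 52.8499° = 0.001 × 110574 × 0.6039 ≈ 66.7762 m.
Combining orthogonally: (110.574² + 66.7762²)^½ ≈ 129.173 m.

129 metres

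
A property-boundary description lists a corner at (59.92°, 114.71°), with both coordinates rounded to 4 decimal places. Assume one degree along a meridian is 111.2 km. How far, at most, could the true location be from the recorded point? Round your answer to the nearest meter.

Rounding to 4 decimal places leaves each coordinate within ±5e-05° of the true value.
N–S: 5e-05° × 111200 m/° = 5.56 m.
Longitude error → 5e-05 × 111200 × cos 59.92° = 5e-05 × 111200 × 0.5012 ≈ 2.78672 m.
Worst case both components are at the extreme and orthogonal: √(5.56² + 2.78672²) ≈ 6.21928 m.

6 meters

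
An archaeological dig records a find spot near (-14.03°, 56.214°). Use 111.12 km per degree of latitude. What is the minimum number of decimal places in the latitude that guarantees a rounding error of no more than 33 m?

One degree of latitude covers 111120 m.
With N decimal places the half-ulp bound is 0.5·10⁻ᴺ°, or 0.5·10⁻ᴺ × 111120 m on the ground.
Setting 55560 × 10⁻ᴺ ≤ 33 gives 10ᴺ ≥ 1684, i.e. N ≥ 3.23.
So 4 decimal places suffice (5.56 m); 3 would allow up to 55.6 m.

4 decimal places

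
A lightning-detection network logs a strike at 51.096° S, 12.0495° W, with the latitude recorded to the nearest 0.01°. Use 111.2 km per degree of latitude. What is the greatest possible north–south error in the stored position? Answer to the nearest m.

556 m

Rounding to 2 decimal places leaves the latitude within ±0.005° of the true value.
Along the meridian that is 0.005° × 111200 m/° = 556 m.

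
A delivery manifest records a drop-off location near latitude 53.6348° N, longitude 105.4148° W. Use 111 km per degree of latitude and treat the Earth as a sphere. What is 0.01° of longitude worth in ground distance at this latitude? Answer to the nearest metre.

658 metres

One degree of longitude here spans 111000 × cos 53.6348° = 111000 × 0.5929 ≈ 65815.2 m; 0.01° of that is 658.152 m.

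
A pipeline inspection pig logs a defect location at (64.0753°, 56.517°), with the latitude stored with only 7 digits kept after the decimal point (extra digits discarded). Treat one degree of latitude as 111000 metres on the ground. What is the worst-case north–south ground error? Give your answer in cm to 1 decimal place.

1.1 cm

Truncating at 7 decimal places can drop up to a full unit in the last place, so the latitude may be off by as much as 1e-07°.
Along the meridian that is 1e-07° × 111000 m/° = 0.0111 m.
That is 0.0111 m = 1.11 cm.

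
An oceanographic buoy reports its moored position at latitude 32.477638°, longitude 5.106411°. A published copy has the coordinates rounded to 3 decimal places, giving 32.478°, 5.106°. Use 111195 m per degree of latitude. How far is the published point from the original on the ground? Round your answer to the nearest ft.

183 ft

The latitude changed by -0.000362° and the longitude by +0.000411°.
N–S: -0.000362° × 111195 m/° = -40.2526 m.
East–west at this latitude: 0.000411° × 111195 × cos 32.478° ≈ 0.000411 × 93803.8 = 38.5534 m.
Combined displacement = (40.2526² + 38.5534²)^½ ≈ 55.7372 m.
In feet: 55.7372 m ÷ 0.3048 ≈ 182.86 ft.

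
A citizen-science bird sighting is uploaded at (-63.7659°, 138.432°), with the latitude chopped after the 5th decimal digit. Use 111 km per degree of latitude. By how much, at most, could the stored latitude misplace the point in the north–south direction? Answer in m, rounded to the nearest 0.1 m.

1.1 m

Truncating at 5 decimal places can drop up to a full unit in the last place, so the latitude may be off by as much as 1e-05°.
Along the meridian that is 1e-05° × 111000 m/° = 1.11 m.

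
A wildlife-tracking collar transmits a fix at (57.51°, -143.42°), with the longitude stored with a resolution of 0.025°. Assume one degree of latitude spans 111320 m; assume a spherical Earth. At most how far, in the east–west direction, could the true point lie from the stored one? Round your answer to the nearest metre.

With a 0.025° grid the true value lies within half a step, ±0.025°/2 = ±0.0125°, of the stored one.
Parallels shrink by cos φ, so at 57.51° a degree of longitude is 111320 × 0.5372 ≈ 59795.8 m.
East–west error: 0.0125° × 59795.8 m/° ≈ 747.448 m.

747 metres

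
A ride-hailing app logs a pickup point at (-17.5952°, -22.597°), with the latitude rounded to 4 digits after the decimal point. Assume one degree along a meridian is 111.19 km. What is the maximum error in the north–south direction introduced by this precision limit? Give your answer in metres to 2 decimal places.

5.56 metres

Rounding to 4 decimal places leaves the latitude within ±5e-05° of the true value.
Along the meridian that is 5e-05° × 111190 m/° = 5.5595 m.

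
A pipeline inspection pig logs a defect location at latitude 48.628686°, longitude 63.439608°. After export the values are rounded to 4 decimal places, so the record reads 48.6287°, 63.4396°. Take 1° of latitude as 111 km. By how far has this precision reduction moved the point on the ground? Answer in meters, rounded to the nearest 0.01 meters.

The latitude changed by -0.000014° and the longitude by +0.000008°.
North–south shift: -0.000014 × 111000 = -1.554 m.
East–west at this latitude: 0.000008° × 111000 × cos 48.6287° ≈ 0.000008 × 73363.9 = 0.586911 m.
Hypotenuse of the two orthogonal shifts: √(1.554² + 0.586911²) = 1.66114 m.

1.66 meters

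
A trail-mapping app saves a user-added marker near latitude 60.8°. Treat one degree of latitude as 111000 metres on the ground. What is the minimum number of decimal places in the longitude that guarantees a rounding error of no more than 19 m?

4 decimal places

At 60.8° one degree of longitude covers 111000 × cos 60.8° ≈ 111000 × 0.4879 ≈ 54152.4 m.
N decimal places → at most half a unit in the last place, 0.5 × 10⁻ᴺ° = 54152.4/2 × 10⁻ᴺ m.
Setting 27076.2 × 10⁻ᴺ ≤ 19 gives 10ᴺ ≥ 1425, i.e. N ≥ 3.15.
N = 3 would give 27.1 m (too coarse); N = 4 gives 2.71 m ≤ 19 m.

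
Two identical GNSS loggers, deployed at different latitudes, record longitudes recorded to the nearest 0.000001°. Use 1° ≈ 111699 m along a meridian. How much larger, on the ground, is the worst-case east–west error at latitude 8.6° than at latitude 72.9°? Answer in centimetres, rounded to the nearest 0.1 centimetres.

3.9 centimetres

Rounding to 6 decimal places leaves the longitude within ±5e-07° of the true value.
Error at 8.6° = 5e-07° × 111699 × cos 8.6° ≈ 0.055849 × 0.9888 = 0.055222 m.
At 72.9°: 5e-07° × 111699 × cos 72.9° = 5e-07 × 111699 × 0.2940 ≈ 0.016422 m.
Difference: 0.055222 − 0.016422 = 0.0388 m.
That is 0.0387995 m = 3.88 cm.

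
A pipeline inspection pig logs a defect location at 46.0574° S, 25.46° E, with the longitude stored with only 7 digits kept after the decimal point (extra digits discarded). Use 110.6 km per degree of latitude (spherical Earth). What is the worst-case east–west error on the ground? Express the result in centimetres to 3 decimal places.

Truncating at 7 decimal places can drop up to a full unit in the last place, so the longitude may be off by as much as 1e-07°.
Parallels shrink by cos φ, so at 46.0574° a degree of longitude is 110600 × 0.6939 ≈ 76749.5 m.
So at most 1e-07° × 76749.5 ≈ 0.00767495 m east–west.
That is 0.00767495 m = 0.76749 cm.

0.767 centimetres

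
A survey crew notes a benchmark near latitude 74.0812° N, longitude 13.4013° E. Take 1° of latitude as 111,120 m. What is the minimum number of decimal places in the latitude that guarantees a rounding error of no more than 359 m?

One degree of latitude covers 111120 m.
Rounding to N decimal places gives at most 0.5 × 10⁻ᴺ degrees of error, i.e. 0.5 × 10⁻ᴺ × 111120 m.
Setting 55560 × 10⁻ᴺ ≤ 359 gives 10ᴺ ≥ 154.8, i.e. N ≥ 2.19.
N = 2 would give 556 m (too coarse); N = 3 gives 55.6 m ≤ 359 m.

3 decimal places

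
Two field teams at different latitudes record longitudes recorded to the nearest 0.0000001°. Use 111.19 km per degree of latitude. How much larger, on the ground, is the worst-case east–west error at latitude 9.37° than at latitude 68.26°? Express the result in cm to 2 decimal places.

Rounding to 7 decimal places leaves the longitude within ±5e-08° of the true value.
At 9.37°: 5e-08° × 111190 × cos 9.37° = 5e-08 × 111190 × 0.9867 ≈ 0.0054853 m.
At 68.26°: 5e-08° × 111190 × cos 68.26° = 5e-08 × 111190 × 0.3704 ≈ 0.0020592 m.
Difference: 0.0054853 − 0.0020592 = 0.0034261 m.
That is 0.00342611 m = 0.34261 cm.

0.34 cm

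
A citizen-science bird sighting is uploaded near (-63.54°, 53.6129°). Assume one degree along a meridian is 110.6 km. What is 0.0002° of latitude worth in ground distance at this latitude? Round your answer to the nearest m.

22 m

0.0002° × 110600 m/° = 22.12 m.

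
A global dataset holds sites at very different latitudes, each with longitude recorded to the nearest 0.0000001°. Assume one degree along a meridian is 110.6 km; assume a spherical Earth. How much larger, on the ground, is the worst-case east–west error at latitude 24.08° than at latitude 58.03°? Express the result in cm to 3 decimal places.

Rounding to 7 decimal places leaves the longitude within ±5e-08° of the true value.
At 24.08°: 5e-08° × 110600 × cos 24.08° = 5e-08 × 110600 × 0.9130 ≈ 0.0050488 m.
At 58.03°: 5e-08° × 110600 × cos 58.03° = 5e-08 × 110600 × 0.5295 ≈ 0.002928 m.
Difference: 0.0050488 − 0.002928 = 0.0021208 m.
That is 0.00212076 m = 0.21208 cm.

0.212 cm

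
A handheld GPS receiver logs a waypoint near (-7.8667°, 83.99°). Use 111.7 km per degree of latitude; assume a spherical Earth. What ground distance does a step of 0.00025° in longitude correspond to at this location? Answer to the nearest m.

28 m

One degree of longitude here spans 111700 × cos 7.8667° = 111700 × 0.9906 ≈ 110649 m; 0.00025° of that is 27.6622 m.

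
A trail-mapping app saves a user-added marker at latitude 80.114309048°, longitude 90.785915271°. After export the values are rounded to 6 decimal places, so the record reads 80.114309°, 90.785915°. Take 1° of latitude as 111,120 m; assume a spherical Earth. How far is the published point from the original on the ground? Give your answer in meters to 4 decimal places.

0.0074 meters

The latitude changed by +0.000000048° and the longitude by +0.000000271°.
North–south shift: 0.000000048 × 111120 = 0.00533376 m.
E–W at 80.1143°: 0.000000271° × 111120 × cos 80.1143° = 0.000000271 × 111120 × 0.1717 ≈ 0.00516998 m.
Combined displacement = (0.00533376² + 0.00516998²)^½ ≈ 0.00742817 m.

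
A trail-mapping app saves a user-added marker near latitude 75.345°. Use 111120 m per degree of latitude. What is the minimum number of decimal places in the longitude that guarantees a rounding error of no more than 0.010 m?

7 decimal places

At 75.345° one degree of longitude covers 111120 × cos 75.345° ≈ 111120 × 0.2530 ≈ 28113.2 m.
With N decimal places the half-ulp bound is 0.5·10⁻ᴺ°, or 0.5·10⁻ᴺ × 28113.2 m on the ground.
Need 0.5 × 28113.2 × 10⁻ᴺ ≤ 0.010 → 10⁻ᴺ ≤ 7.114e-07, so N ≥ 6.15.
So 7 decimal places suffice (0.00141 m); 6 would allow up to 0.0141 m.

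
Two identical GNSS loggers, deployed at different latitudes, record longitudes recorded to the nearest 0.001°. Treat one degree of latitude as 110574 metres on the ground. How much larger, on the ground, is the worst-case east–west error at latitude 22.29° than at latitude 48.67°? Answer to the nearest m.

15 m

Rounding to 3 decimal places leaves the longitude within ±0.0005° of the true value.
Error at 22.29° = 0.0005° × 110574 × cos 22.29° ≈ 55.287 × 0.9253 = 51.156 m.
At 48.67°: 0.0005° × 110574 × cos 48.67° = 0.0005 × 110574 × 0.6604 ≈ 36.511 m.
Difference: 51.156 − 36.511 = 14.644 m.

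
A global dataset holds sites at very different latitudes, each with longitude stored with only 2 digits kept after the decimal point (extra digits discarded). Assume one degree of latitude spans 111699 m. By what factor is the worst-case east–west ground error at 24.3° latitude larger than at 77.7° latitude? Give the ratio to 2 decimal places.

Truncating at 2 decimal places can drop up to a full unit in the last place, so the longitude may be off by as much as 0.01°.
Error at 24.3° = 0.01° × 111699 × cos 24.3° ≈ 1117 × 0.9114 = 1018 m.
At 77.7°: 0.01° × 111699 × cos 77.7° = 0.01 × 111699 × 0.2130 ≈ 237.95 m.
Ratio: 1018 / 237.95 = cos 24.3° / cos 77.7° ≈ 4.2783.

4.28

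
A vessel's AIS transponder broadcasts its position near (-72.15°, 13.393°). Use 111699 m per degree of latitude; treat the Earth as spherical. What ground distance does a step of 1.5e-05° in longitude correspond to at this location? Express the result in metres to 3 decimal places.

0.514 metres

One degree of longitude here spans 111699 × cos 72.15° = 111699 × 0.3065 ≈ 34238.7 m; 1.5e-05° of that is 0.51358 m.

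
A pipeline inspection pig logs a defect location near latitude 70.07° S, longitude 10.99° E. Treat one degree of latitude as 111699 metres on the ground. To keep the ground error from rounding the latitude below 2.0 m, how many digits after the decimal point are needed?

5 decimal places

One degree of latitude covers 111699 m.
With N decimal places the half-ulp bound is 0.5·10⁻ᴺ°, or 0.5·10⁻ᴺ × 111699 m on the ground.
Setting 55849.5 × 10⁻ᴺ ≤ 2.0 gives 10ᴺ ≥ 2.792e+04, i.e. N ≥ 4.45.
So 5 decimal places suffice (0.558 m); 4 would allow up to 5.58 m.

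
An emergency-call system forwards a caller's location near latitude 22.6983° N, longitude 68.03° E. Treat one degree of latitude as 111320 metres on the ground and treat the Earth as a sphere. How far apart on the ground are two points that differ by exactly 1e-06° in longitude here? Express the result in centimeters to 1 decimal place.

10.3 centimeters

At 22.6983° a degree of longitude is 111320 × cos 22.6983° ≈ 102698 m, so 1e-06° corresponds to 0.102698 m.
That is 0.102698 m = 10.27 cm.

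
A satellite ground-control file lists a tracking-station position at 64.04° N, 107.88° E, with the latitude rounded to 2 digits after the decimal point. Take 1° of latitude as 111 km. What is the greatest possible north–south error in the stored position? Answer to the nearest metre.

Rounding to 2 decimal places leaves the latitude within ±0.005° of the true value.
So the N–S error is at most 0.005 × 111000 = 555 m.

555 metres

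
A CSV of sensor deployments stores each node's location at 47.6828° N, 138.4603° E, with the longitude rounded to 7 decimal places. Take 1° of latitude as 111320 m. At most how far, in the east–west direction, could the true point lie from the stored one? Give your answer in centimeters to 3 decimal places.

Rounding to 7 decimal places leaves the longitude within ±5e-08° of the true value.
Parallels shrink by cos φ, so at 47.6828° a degree of longitude is 111320 × 0.6732 ≈ 74944.5 m.
So at most 5e-08° × 74944.5 ≈ 0.00374722 m east–west.
That is 0.00374722 m = 0.37472 cm.

0.375 centimeters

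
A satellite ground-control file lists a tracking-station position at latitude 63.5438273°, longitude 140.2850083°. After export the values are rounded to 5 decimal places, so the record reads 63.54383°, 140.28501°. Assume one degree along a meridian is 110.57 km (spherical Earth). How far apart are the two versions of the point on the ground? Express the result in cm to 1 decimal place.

31.0 cm

The latitude changed by -0.0000027° and the longitude by -0.0000017°.
N–S: -0.0000027° × 110570 m/° = -0.298539 m.
East–west at this latitude: -0.0000017° × 110570 × cos 63.5438° ≈ -0.0000017 × 49260.4 = -0.0837426 m.
Distance: √(0.298539² + 0.0837426²) ≈ 0.310062 m.
That is 0.310062 m = 31.006 cm.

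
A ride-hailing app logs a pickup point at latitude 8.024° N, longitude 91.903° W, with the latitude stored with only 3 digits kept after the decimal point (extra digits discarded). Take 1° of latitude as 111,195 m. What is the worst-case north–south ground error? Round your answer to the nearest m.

Truncating at 3 decimal places can drop up to a full unit in the last place, so the latitude may be off by as much as 0.001°.
Along the meridian that is 0.001° × 111195 m/° = 111.195 m.

111 m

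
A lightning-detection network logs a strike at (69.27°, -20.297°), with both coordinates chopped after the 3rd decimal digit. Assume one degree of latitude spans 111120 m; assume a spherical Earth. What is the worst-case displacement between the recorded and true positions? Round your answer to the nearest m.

118 m

Truncating at 3 decimal places can drop up to a full unit in the last place, so each coordinate may be off by as much as 0.001°.
Latitude error → 0.001 × 111120 = 111.12 m along the meridian.
East–west component at 69.27°: 0.001° × 111120 × cos 69.27° ≈ 0.001 × 39332.5 ≈ 39.3325 m.
Worst case both components are at the extreme and orthogonal: √(111.12² + 39.3325²) ≈ 117.876 m.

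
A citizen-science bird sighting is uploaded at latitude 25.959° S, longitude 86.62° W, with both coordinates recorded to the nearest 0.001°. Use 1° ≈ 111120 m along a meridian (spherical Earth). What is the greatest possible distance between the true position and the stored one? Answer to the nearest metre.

75 metres

Rounding to 3 decimal places leaves each coordinate within ±0.0005° of the true value.
N–S: 0.0005° × 111120 m/° = 55.56 m.
East–west component at 25.959°: 0.0005° × 111120 × cos 25.959° ≈ 0.0005 × 99908.8 ≈ 49.9544 m.
Worst case both components are at the extreme and orthogonal: √(55.56² + 49.9544²) ≈ 74.7152 m.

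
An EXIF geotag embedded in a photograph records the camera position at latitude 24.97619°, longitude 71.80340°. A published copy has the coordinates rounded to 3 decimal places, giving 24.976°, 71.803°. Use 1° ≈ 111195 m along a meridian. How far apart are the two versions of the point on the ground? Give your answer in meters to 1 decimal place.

45.5 meters

The latitude changed by +0.00019° and the longitude by +0.00040°.
North–south shift: 0.00019 × 111195 = 21.127 m.
East–west at this latitude: 0.00040° × 111195 × cos 24.976° ≈ 0.00040 × 100797 = 40.3186 m.
Combined displacement = (21.127² + 40.3186²)^½ ≈ 45.5186 m.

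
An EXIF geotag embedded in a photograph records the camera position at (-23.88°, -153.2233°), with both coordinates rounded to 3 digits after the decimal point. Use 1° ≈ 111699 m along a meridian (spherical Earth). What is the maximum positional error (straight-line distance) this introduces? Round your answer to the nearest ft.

248 ft

Rounding to 3 decimal places leaves each coordinate within ±0.0005° of the true value.
North–south component: 0.0005° × 111699 = 55.8495 m.
E–W at 23.88°: 0.0005° × 111699 × cos 23.88° = 0.0005 × 111699 × 0.9144 ≈ 51.0685 m.
Worst case both components are at the extreme and orthogonal: √(55.8495² + 51.0685²) ≈ 75.678 m.
Converting: 75.678 m × 3.2808 ft/m ≈ 248.29 ft.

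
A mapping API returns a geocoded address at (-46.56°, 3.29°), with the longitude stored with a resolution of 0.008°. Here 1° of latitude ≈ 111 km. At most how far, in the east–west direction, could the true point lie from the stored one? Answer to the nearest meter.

With a 0.008° grid the true value lies within half a step, ±0.008°/2 = ±0.004°, of the stored one.
At latitude 46.56° a degree of longitude spans 111000 m × cos 46.56° = 111000 × 0.6876 ≈ 76323 m.
So at most 0.004° × 76323 ≈ 305.292 m east–west.

305 meters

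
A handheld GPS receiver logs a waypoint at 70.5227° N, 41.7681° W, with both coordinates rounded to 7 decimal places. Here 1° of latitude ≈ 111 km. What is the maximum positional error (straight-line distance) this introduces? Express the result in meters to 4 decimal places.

0.0059 meters

Rounding to 7 decimal places leaves each coordinate within ±5e-08° of the true value.
N–S: 5e-08° × 111000 m/° = 0.00555 m.
Longitude error → 5e-08 × 111000 × cos 70.5227° = 5e-08 × 111000 × 0.3334 ≈ 0.00185056 m.
Worst case both components are at the extreme and orthogonal: √(0.00555² + 0.00185056²) ≈ 0.00585039 m.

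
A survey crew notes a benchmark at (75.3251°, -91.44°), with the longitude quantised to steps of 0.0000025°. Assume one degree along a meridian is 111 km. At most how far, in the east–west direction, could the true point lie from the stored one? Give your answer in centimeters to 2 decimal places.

With a 0.0000025° grid the true value lies within half a step, ±0.0000025°/2 = ±1.25e-06°, of the stored one.
At latitude 75.3251° a degree of longitude spans 111000 m × cos 75.3251° = 111000 × 0.2533 ≈ 28120.1 m.
East–west error: 1.25e-06° × 28120.1 m/° ≈ 0.0351501 m.
That is 0.0351501 m = 3.515 cm.

3.52 centimeters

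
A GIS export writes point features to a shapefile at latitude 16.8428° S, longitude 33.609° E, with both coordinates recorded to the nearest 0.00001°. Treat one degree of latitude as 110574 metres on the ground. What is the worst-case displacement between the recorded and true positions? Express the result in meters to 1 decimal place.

0.8 meters

Rounding to 5 decimal places leaves each coordinate within ±5e-06° of the true value.
North–south component: 5e-06° × 110574 = 0.55287 m.
Longitude error → 5e-06 × 110574 × cos 16.8428° = 5e-06 × 110574 × 0.9571 ≈ 0.529154 m.
Worst case both components are at the extreme and orthogonal: √(0.55287² + 0.529154²) ≈ 0.76529 m.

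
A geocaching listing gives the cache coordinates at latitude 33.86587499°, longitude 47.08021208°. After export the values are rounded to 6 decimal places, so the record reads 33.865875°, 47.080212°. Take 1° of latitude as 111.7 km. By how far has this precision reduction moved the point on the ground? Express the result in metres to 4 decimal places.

The latitude changed by -0.00000001° and the longitude by +0.00000008°.
N–S: -0.00000001° × 111700 m/° = -0.001117 m.
East–west at this latitude: 0.00000008° × 111700 × cos 33.8659° ≈ 0.00000008 × 92749.5 = 0.00741996 m.
Hypotenuse of the two orthogonal shifts: √(0.001117² + 0.00741996²) = 0.00750356 m.

0.0075 metres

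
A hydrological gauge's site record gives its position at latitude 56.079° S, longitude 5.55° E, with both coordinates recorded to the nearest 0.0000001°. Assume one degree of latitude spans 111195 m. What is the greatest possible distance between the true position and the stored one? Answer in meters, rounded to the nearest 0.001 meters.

Rounding to 7 decimal places leaves each coordinate within ±5e-08° of the true value.
Latitude error → 5e-08 × 111195 = 0.00555975 m along the meridian.
E–W at 56.079°: 5e-08° × 111195 × cos 56.079° = 5e-08 × 111195 × 0.5580 ≈ 0.00310261 m.
The two errors are perpendicular, so the maximum displacement is √(0.00555975² + 0.00310261²) ≈ 0.00636687 m.

0.006 meters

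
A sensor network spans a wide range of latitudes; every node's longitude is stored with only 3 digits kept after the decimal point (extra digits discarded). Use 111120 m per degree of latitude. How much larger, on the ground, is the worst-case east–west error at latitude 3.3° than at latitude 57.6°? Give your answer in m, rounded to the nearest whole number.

Truncating at 3 decimal places can drop up to a full unit in the last place, so the longitude may be off by as much as 0.001°.
Error at 3.3° = 0.001° × 111120 × cos 3.3° ≈ 111.12 × 0.9983 = 110.94 m.
Error at 57.6° = 0.001° × 111120 × cos 57.6° ≈ 111.12 × 0.5358 = 59.541 m.
So the lower-latitude error exceeds the higher by 110.94 − 59.541 = 51.395 m.

51 m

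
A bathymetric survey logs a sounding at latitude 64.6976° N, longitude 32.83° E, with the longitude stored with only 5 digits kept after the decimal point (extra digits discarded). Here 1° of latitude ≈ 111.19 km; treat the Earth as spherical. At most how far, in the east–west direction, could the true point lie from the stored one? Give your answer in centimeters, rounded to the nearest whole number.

48 centimeters

Truncating at 5 decimal places can drop up to a full unit in the last place, so the longitude may be off by as much as 1e-05°.
At latitude 64.6976° a degree of longitude spans 111190 m × cos 64.6976° = 111190 × 0.4274 ≈ 47522.1 m.
Maximum E–W displacement: 1e-05 × 47522.1 = 0.475221 m.
That is 0.475221 m = 47.522 cm.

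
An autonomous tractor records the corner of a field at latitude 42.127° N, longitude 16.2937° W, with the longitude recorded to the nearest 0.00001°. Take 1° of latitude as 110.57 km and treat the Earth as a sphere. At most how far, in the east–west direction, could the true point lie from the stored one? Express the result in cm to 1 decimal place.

41.0 cm

Rounding to 5 decimal places leaves the longitude within ±5e-06° of the true value.
Parallels shrink by cos φ, so at 42.127° a degree of longitude is 110570 × 0.7417 ≈ 82005.3 m.
So at most 5e-06° × 82005.3 ≈ 0.410027 m east–west.
That is 0.410027 m = 41.003 cm.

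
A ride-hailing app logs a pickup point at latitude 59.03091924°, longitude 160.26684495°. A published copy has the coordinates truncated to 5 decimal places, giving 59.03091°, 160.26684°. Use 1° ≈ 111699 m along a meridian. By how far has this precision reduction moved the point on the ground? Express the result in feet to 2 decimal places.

Δlat = 59.03091924 − 59.03091 = +0.00000924°; Δlon = 160.26684495 − 160.26684 = +0.00000495°.
North–south shift: 0.00000924 × 111699 = 1.0321 m.
E–W at 59.0309°: 0.00000495° × 111699 × cos 59.0309° = 0.00000495 × 111699 × 0.5146 ≈ 0.284514 m.
Hypotenuse of the two orthogonal shifts: √(1.0321² + 0.284514²) = 1.0706 m.
In feet: 1.0706 m ÷ 0.3048 ≈ 3.5125 ft.

3.51 feet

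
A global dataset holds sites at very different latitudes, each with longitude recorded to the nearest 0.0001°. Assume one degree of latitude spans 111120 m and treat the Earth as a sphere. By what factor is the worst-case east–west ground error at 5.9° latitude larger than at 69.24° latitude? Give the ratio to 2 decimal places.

Rounding to 4 decimal places leaves the longitude within ±5e-05° of the true value.
Error at 5.9° = 5e-05° × 111120 × cos 5.9° ≈ 5.556 × 0.9947 = 5.5266 m.
Error at 69.24° = 5e-05° × 111120 × cos 69.24° ≈ 5.556 × 0.3545 = 1.9693 m.
The ratio reduces to cos 5.9° / cos 69.24° = 0.9947/0.3545 ≈ 2.8063.

2.81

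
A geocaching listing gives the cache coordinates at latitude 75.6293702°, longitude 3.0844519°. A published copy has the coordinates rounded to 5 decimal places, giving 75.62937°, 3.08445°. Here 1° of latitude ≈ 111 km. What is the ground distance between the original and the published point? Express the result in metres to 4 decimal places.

Δlat = 75.6293702 − 75.62937 = +0.0000002°; Δlon = 3.0844519 − 3.08445 = +0.0000019°.
North–south shift: 0.0000002 × 111000 = 0.0222 m.
E–W at 75.6294°: 0.0000019° × 111000 × cos 75.6294° = 0.0000019 × 111000 × 0.2482 ≈ 0.052344 m.
Combined displacement = (0.0222² + 0.052344²)^½ ≈ 0.0568571 m.

0.0569 metres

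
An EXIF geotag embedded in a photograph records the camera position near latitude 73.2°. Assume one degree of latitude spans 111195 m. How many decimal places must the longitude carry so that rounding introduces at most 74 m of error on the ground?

3 decimal places

At 73.2° one degree of longitude covers 111195 × cos 73.2° ≈ 111195 × 0.2890 ≈ 32138.9 m.
With N decimal places the half-ulp bound is 0.5·10⁻ᴺ°, or 0.5·10⁻ᴺ × 32138.9 m on the ground.
Need 0.5 × 32138.9 × 10⁻ᴺ ≤ 74 → 10⁻ᴺ ≤ 4.605e-03, so N ≥ 2.34.
At 2 places the error can reach 161 m, but 3 places keeps it to 16.1 m.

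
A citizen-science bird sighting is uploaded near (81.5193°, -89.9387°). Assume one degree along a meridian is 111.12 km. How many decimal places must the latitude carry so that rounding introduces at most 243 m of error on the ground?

3 decimal places

One degree of latitude covers 111120 m.
With N decimal places the half-ulp bound is 0.5·10⁻ᴺ°, or 0.5·10⁻ᴺ × 111120 m on the ground.
Setting 55560 × 10⁻ᴺ ≤ 243 gives 10ᴺ ≥ 228.6, i.e. N ≥ 2.36.
N = 2 would give 556 m (too coarse); N = 3 gives 55.6 m ≤ 243 m.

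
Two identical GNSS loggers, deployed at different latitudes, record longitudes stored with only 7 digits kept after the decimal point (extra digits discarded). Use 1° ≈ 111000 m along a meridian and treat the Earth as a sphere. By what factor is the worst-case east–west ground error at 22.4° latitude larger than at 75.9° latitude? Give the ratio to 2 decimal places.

Truncating at 7 decimal places can drop up to a full unit in the last place, so the longitude may be off by as much as 1e-07°.
At 22.4°: 1e-07° × 111000 × cos 22.4° = 1e-07 × 111000 × 0.9245 ≈ 0.010262 m.
Error at 75.9° = 1e-07° × 111000 × cos 75.9° ≈ 0.0111 × 0.2436 = 0.0027041 m.
Ratio: 0.010262 / 0.0027041 = cos 22.4° / cos 75.9° ≈ 3.7951.

3.80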